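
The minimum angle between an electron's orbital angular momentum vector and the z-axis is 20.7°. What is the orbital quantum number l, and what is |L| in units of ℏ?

At minimum angle, m_l = l, so cos θ = l/√(l(l+1)); cos²θ = l/(l+1) = 0.8751.
l = cos²θ/sin²θ ≈ 7.
Then |L| = ℏ√(7·8) = 2√14 ℏ.

l = 7, |L| = 2√14 ℏ ≈ 7.483ℏ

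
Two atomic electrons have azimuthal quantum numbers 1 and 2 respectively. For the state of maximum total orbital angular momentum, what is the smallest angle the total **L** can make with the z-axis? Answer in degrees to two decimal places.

θ_min ≈ 30.00°

The total orbital quantum number L ranges from |l₁ − l₂| to l₁ + l₂ in integer steps.
Allowed values: L = 1, 2, 3.
The maximum is L = 3, with |L_tot| = ℏ√(3·4) = 2√3 ℏ.
The minimum angle with z is arccos(3/√12) ≈ 30.00°.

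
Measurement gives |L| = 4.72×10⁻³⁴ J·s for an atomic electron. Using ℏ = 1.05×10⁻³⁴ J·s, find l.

l = 4

Dividing by ℏ: |L|/ℏ ≈ 4.495.
(|L|/ℏ)² = l(l+1) ≈ 20.21 ⇒ l = 4.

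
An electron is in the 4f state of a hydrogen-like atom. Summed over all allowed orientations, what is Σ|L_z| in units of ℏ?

Σ|L_z| = 12 ℏ

The 4f subshell has l = 3.
The allowed m_l values are -3, -2, -1, 0, 1, 2, 3.
Σ|m_l| = l(l+1) = 12.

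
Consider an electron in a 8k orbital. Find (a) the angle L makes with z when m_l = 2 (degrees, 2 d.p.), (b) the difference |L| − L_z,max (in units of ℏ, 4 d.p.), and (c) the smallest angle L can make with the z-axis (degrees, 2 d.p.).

For 8k, l = 7.
For m_l = 2: cos θ = 2/√56, θ ≈ 74.50°.
|L| − L_z,max = (2√14 − 7)ℏ ≈ 0.4833ℏ.
cos θ_min = 7/√56, so θ_min ≈ 20.70°.

θ(m_l=2) ≈ 74.50°; |L|−L_z,max ≈ 0.4833ℏ; θ_min ≈ 20.70°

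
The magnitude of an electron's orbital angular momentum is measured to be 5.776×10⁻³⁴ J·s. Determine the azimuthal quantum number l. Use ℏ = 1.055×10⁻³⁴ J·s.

l = 5

In units of ℏ, |L| ≈ 5.475.
Set l(l+1) = 29.97; the integer solution is l = 5.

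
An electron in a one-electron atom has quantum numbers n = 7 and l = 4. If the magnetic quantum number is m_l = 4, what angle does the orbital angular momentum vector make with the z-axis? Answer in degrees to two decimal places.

|L|² = l(l+1)ℏ² = 20ℏ², so |L| = 2√5 ℏ.
L_z = m_l ℏ = 4ℏ.
cos θ = L_z/|L| = 4/√20, so θ ≈ 26.57°.

θ ≈ 26.57°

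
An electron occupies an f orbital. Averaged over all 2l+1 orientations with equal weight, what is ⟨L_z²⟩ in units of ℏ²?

⟨L_z²⟩ = 4 ℏ²

An f state has l = 3.
m_l ∈ {-3, -2, -1, 0, 1, 2, 3}.
⟨L_z²⟩ = ℏ²·l(l+1)/3 = 4ℏ².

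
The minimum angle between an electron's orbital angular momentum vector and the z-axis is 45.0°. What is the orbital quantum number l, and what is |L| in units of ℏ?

l = 1, |L| = √2 ℏ ≈ 1.414ℏ

cos θ_min = l/√(l(l+1)) = √(l/(l+1)), so l/(l+1) = cos²(45.0°) = 0.5000.
l = cos²θ/sin²θ ≈ 1.
Then |L| = ℏ√(1·2) = √2 ℏ.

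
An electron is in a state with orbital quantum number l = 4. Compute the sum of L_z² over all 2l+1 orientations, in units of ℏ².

m_l runs from −4 to 4, i.e. {-4, -3, -2, -1, 0, 1, 2, 3, 4}.
Σ m_l² = 2·(1 + 4 + 9 + 16) = 60.

Σ(L_z)² = 60 ℏ²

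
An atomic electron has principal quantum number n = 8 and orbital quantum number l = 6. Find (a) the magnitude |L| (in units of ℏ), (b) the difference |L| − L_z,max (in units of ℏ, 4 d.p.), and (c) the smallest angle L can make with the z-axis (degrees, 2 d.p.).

|L| = √42 ℏ ≈ 6.481ℏ; |L|−L_z,max ≈ 0.4807ℏ; θ_min ≈ 22.21°

|L| = ℏ√(6·7) = √42 ℏ ≈ 6.481ℏ.
|L| − L_z,max = (√42 − 6)ℏ ≈ 0.4807ℏ.
cos θ_min = 6/√42, so θ_min ≈ 22.21°.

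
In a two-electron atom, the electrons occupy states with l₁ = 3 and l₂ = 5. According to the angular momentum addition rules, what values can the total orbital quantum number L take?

L = 2, 3, 4, 5, 6, 7, 8

By the triangle rule, |l₁ − l₂| ≤ L ≤ l₁ + l₂.
Allowed values: L = 2, 3, 4, 5, 6, 7, 8.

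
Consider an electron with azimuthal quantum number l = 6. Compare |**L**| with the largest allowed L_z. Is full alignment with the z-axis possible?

|L| = √42 ℏ ≈ 6.4807ℏ, while L_z,max = lℏ = 6ℏ.
Since |L| > L_z,max, the vector can never point exactly along z; the closest it comes is θ_min = arccos(6/√42) ≈ 22.2°.

No: L_z,max = 6ℏ < |L| = √42 ℏ ≈ 6.481ℏ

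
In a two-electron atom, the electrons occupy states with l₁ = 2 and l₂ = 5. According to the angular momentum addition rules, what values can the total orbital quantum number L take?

The total orbital quantum number L ranges from |l₁ − l₂| to l₁ + l₂ in integer steps.
Allowed values: L = 3, 4, 5, 6, 7.

L = 3, 4, 5, 6, 7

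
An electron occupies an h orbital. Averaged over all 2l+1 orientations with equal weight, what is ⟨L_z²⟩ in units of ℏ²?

An h state has l = 5.
m_l runs from −5 to 5, i.e. {-5, -4, -3, -2, -1, 0, 1, 2, 3, 4, 5}.
⟨L_z²⟩ = ℏ²·(Σ m_l²)/(2l+1) = ℏ²·110/11 = 10ℏ².

⟨L_z²⟩ = 10 ℏ²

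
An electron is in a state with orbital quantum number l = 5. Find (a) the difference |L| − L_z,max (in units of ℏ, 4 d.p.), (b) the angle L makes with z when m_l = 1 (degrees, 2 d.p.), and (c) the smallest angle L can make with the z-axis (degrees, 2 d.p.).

|L| − L_z,max = (√30 − 5)ℏ ≈ 0.4772ℏ.
For m_l = 1: cos θ = 1/√30, θ ≈ 79.48°.
cos θ_min = 5/√30, so θ_min ≈ 24.09°.

|L|−L_z,max ≈ 0.4772ℏ; θ(m_l=1) ≈ 79.48°; θ_min ≈ 24.09°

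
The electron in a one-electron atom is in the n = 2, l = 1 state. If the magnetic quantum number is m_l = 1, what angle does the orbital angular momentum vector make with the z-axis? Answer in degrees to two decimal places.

|L| = √(l(l+1)) ℏ = √2 ℏ.
L_z = m_l ℏ = 1ℏ.
cos θ = L_z/|L| = 1/√2, so θ ≈ 45.00°.

θ ≈ 45.00°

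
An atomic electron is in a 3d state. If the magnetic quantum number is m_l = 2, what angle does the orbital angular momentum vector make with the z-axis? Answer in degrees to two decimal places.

The 3d subshell has l = 2.
|L| = √(l(l+1)) ℏ = √6 ℏ.
L_z = m_l ℏ = 2ℏ.
cos θ = L_z/|L| = 2/√6, so θ ≈ 35.26°.

θ ≈ 35.26°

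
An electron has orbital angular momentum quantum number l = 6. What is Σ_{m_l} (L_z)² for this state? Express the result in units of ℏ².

Σ(L_z)² = 182 ℏ²

The allowed m_l values are -6, -5, -4, -3, -2, -1, 0, 1, 2, 3, 4, 5, 6.
Σ m_l² = 2·(1 + 4 + 9 + 16 + 25 + 36) = 182.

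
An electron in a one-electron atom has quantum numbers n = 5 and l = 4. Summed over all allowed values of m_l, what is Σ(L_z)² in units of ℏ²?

m_l runs from −4 to 4, i.e. {-4, -3, -2, -1, 0, 1, 2, 3, 4}.
Summing m² from −4 to 4: Σ m_l² = 60.

Σ(L_z)² = 60 ℏ²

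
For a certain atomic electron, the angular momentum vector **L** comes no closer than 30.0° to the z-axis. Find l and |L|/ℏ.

l = 3, |L| = 2√3 ℏ ≈ 3.464ℏ

cos θ_min = l/√(l(l+1)) = √(l/(l+1)), so l/(l+1) = cos²(30.0°) = 0.7500.
Thus l = 0.7500/(1 − 0.7500) ≈ 3.
Then |L| = ℏ√(3·4) = 2√3 ℏ.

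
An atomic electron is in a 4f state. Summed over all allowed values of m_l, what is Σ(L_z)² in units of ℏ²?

Σ(L_z)² = 28 ℏ²

For 4f, l = 3.
m_l ∈ {-3, -2, -1, 0, 1, 2, 3}.
Summing m² from −3 to 3: Σ m_l² = 28.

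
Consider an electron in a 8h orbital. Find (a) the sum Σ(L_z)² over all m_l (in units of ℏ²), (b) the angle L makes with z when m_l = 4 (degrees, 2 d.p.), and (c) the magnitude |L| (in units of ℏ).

Σ(L_z)² = 110 ℏ²; θ(m_l=4) ≈ 43.09°; |L| = √30 ℏ ≈ 5.477ℏ

8h means n = 8, l = 5.
Σ m_l² = 110, so Σ(L_z)² = 110 ℏ².
For m_l = 4: cos θ = 4/√30, θ ≈ 43.09°.
|L| = ℏ√(5·6) = √30 ℏ ≈ 5.477ℏ.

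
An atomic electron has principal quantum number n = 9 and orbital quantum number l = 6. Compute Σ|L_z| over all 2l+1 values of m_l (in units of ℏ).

Σ|L_z| = 42 ℏ

The allowed m_l values are -6, -5, -4, -3, -2, -1, 0, 1, 2, 3, 4, 5, 6.
Σ|m_l| = 2·6(6+1)/2 = 42.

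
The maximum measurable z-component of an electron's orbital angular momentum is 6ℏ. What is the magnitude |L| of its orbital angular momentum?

Since max m_l = l, l = 6.
Then |L| = ℏ√(6·7) = √42 ℏ.

|L| = √42 ℏ ≈ 6.481ℏ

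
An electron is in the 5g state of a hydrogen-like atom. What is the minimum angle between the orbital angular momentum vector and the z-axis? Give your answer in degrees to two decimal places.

θ_min ≈ 26.57°

5g means n = 5, l = 4.
|L| = ℏ√(l(l+1)) = 2√5 ℏ.
The smallest angle corresponds to the largest L_z, i.e. m_l = l = 4, giving L_z = 4ℏ.
cos θ_min = 4/√20, so θ_min ≈ 26.57°.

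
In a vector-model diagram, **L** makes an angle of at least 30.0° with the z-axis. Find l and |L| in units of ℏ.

l = 3, |L| = 2√3 ℏ ≈ 3.464ℏ

cos²θ_min = l/(l+1) = 0.7500.
Solving: l = 3.
Then |L| = ℏ√(3·4) = 2√3 ℏ.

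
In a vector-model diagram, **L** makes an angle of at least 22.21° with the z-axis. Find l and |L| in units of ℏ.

l = 6, |L| = √42 ℏ ≈ 6.481ℏ

At minimum angle, m_l = l, so cos θ = l/√(l(l+1)); cos²θ = l/(l+1) = 0.8571.
Solving: l = 6.
Then |L| = ℏ√(6·7) = √42 ℏ.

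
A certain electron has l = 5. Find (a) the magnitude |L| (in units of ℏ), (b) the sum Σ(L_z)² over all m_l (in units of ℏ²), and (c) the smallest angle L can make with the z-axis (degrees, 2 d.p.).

|L| = √30 ℏ ≈ 5.477ℏ; Σ(L_z)² = 110 ℏ²; θ_min ≈ 24.09°

|L| = ℏ√(5·6) = √30 ℏ ≈ 5.477ℏ.
Σ m_l² = 110, so Σ(L_z)² = 110 ℏ².
cos θ_min = 5/√30, so θ_min ≈ 24.09°.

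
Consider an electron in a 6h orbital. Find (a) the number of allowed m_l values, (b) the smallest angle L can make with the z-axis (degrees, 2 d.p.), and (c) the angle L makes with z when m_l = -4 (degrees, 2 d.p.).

11 values; θ_min ≈ 24.09°; θ(m_l=-4) ≈ 136.91°

6h means n = 6, l = 5.
There are 2l+1 = 11 values of m_l.
cos θ_min = 5/√30, so θ_min ≈ 24.09°.
For m_l = -4: cos θ = -4/√30, θ ≈ 136.91°.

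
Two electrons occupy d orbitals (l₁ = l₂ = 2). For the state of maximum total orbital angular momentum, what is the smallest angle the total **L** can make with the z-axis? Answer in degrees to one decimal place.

θ_min ≈ 26.6°

Angular momentum addition gives L = |l₁ − l₂|, …, l₁ + l₂.
Allowed values: L = 0, 1, 2, 3, 4.
The maximum is L = 4, with |L_tot| = ℏ√(4·5) = 2√5 ℏ.
The minimum angle with z is arccos(4/√20) ≈ 26.6°.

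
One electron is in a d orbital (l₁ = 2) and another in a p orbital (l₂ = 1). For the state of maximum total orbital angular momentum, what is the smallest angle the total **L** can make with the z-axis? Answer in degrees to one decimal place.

θ_min ≈ 30.0°

Angular momentum addition gives L = |l₁ − l₂|, …, l₁ + l₂.
So L can be 1, 2, 3.
The maximum is L = 3, with |L_tot| = ℏ√(3·4) = 2√3 ℏ.
The minimum angle with z is arccos(3/√12) ≈ 30.0°.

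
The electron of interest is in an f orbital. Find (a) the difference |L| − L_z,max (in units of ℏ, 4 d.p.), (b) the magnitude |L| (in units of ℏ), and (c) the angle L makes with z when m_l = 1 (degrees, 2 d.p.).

|L|−L_z,max ≈ 0.4641ℏ; |L| = 2√3 ℏ ≈ 3.464ℏ; θ(m_l=1) ≈ 73.22°

F corresponds to l = 3.
|L| − L_z,max = (2√3 − 3)ℏ ≈ 0.4641ℏ.
|L| = ℏ√(3·4) = 2√3 ℏ ≈ 3.464ℏ.
For m_l = 1: cos θ = 1/√12, θ ≈ 73.22°.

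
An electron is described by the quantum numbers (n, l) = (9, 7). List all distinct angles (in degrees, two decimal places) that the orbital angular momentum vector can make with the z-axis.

θ ∈ {20.70°, 36.70°, 48.08°, 57.69°, 66.37°, 74.50°, 82.32°, 90.00°, 97.68°, 105.50°, 113.63°, 122.31°, 131.92°, 143.30°, 159.30°}

|L| = ℏ√(l(l+1)) = 2√14 ℏ.
cos θ = m_l/√56 for each m_l ∈ {-7, -6, -5, -4, -3, -2, -1, 0, 1, 2, 3, 4, 5, 6, 7}.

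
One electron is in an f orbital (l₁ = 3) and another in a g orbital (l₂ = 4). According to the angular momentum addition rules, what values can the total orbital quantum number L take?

Angular momentum addition gives L = |l₁ − l₂|, …, l₁ + l₂.
Allowed values: L = 1, 2, 3, 4, 5, 6, 7.

L = 1, 2, 3, 4, 5, 6, 7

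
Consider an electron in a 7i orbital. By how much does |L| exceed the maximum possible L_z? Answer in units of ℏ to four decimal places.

|L| − L_z,max ≈ 0.4807ℏ

The 7i subshell has l = 6.
|L| = √42 ℏ ≈ 6.4807ℏ, while L_z,max = lℏ = 6ℏ.
The difference is (√42 − 6)ℏ ≈ 0.4807ℏ.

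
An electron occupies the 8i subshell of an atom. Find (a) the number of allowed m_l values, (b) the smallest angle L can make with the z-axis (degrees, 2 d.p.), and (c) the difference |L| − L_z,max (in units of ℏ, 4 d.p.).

8i means n = 8, l = 6.
There are 2l+1 = 13 values of m_l.
cos θ_min = 6/√42, so θ_min ≈ 22.21°.
|L| − L_z,max = (√42 − 6)ℏ ≈ 0.4807ℏ.

13 values; θ_min ≈ 22.21°; |L|−L_z,max ≈ 0.4807ℏ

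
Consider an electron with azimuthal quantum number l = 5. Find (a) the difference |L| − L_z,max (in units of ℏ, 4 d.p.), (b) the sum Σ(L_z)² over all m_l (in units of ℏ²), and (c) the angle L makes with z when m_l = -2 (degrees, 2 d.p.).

|L| − L_z,max = (√30 − 5)ℏ ≈ 0.4772ℏ.
Σ m_l² = 110, so Σ(L_z)² = 110 ℏ².
For m_l = -2: cos θ = -2/√30, θ ≈ 111.42°.

|L|−L_z,max ≈ 0.4772ℏ; Σ(L_z)² = 110 ℏ²; θ(m_l=-2) ≈ 111.42°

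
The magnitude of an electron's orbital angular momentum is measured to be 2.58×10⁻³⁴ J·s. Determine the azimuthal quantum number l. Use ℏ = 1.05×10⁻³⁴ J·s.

l = 2

In units of ℏ, |L| ≈ 2.457.
l(l+1) ≈ 2.457² ≈ 6.04, so l = 2.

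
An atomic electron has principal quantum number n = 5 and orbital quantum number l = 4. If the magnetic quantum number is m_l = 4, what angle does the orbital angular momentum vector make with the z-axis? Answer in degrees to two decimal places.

|L| = ℏ√(l(l+1)) = 2√5 ℏ.
L_z = m_l ℏ = 4ℏ.
cos θ = L_z/|L| = 4/√20, so θ ≈ 26.57°.

θ ≈ 26.57°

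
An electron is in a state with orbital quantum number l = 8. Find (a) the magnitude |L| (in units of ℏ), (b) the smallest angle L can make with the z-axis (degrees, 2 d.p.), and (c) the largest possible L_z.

|L| = 6√2 ℏ ≈ 8.485ℏ; θ_min ≈ 19.47°; L_z,max = 8ℏ

|L| = ℏ√(8·9) = 6√2 ℏ ≈ 8.485ℏ.
cos θ_min = 8/√72, so θ_min ≈ 19.47°.
L_z,max = lℏ = 8ℏ.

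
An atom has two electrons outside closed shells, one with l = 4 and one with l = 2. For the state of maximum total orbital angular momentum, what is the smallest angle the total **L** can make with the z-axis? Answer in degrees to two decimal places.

θ_min ≈ 22.21°

The total orbital quantum number L ranges from |l₁ − l₂| to l₁ + l₂ in integer steps.
So L can be 2, 3, 4, 5, 6.
The maximum is L = 6, with |L_tot| = ℏ√(6·7) = √42 ℏ.
The minimum angle with z is arccos(6/√42) ≈ 22.21°.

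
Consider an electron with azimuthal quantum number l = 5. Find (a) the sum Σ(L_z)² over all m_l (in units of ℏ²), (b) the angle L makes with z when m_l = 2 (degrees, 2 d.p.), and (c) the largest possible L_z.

Σ m_l² = 110, so Σ(L_z)² = 110 ℏ².
For m_l = 2: cos θ = 2/√30, θ ≈ 68.58°.
L_z,max = lℏ = 5ℏ.

Σ(L_z)² = 110 ℏ²; θ(m_l=2) ≈ 68.58°; L_z,max = 5ℏ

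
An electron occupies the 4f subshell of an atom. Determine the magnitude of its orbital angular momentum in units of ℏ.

|L| = 2√3 ℏ ≈ 3.464ℏ

4f means n = 4, l = 3.
|L| = ℏ√(l(l+1)) = ℏ√(3·4) = 2√3 ℏ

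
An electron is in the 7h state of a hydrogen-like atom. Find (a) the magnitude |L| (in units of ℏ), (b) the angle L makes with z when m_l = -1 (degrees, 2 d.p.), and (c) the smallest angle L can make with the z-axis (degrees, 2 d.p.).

The 7h subshell has l = 5.
|L| = ℏ√(5·6) = √30 ℏ ≈ 5.477ℏ.
For m_l = -1: cos θ = -1/√30, θ ≈ 100.52°.
cos θ_min = 5/√30, so θ_min ≈ 24.09°.

|L| = √30 ℏ ≈ 5.477ℏ; θ(m_l=-1) ≈ 100.52°; θ_min ≈ 24.09°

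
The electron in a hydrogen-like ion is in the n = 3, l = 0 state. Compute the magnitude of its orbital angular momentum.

|L| = ℏ√(l(l+1)) = ℏ√0 = 0

|L| = 0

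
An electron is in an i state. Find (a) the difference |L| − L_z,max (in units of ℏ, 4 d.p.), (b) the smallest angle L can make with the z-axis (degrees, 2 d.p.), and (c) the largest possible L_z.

|L|−L_z,max ≈ 0.4807ℏ; θ_min ≈ 22.21°; L_z,max = 6ℏ

For an i orbital, l = 6.
|L| − L_z,max = (√42 − 6)ℏ ≈ 0.4807ℏ.
cos θ_min = 6/√42, so θ_min ≈ 22.21°.
L_z,max = lℏ = 6ℏ.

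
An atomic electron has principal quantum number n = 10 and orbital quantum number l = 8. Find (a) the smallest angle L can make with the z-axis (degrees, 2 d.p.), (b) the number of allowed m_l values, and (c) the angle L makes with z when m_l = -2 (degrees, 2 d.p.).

θ_min ≈ 19.47°; 17 values; θ(m_l=-2) ≈ 103.63°

cos θ_min = 8/√72, so θ_min ≈ 19.47°.
There are 2l+1 = 17 values of m_l.
For m_l = -2: cos θ = -2/√72, θ ≈ 103.63°.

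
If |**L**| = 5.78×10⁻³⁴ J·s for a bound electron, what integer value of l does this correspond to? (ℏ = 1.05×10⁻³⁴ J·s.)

l = 5

In units of ℏ, |L| ≈ 5.505.
l(l+1) ≈ 5.505² ≈ 30.30, so l = 5.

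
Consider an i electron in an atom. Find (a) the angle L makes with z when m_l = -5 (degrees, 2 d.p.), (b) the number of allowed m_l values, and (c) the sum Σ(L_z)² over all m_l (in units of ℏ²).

An i state has l = 6.
For m_l = -5: cos θ = -5/√42, θ ≈ 140.49°.
There are 2l+1 = 13 values of m_l.
Σ m_l² = 182, so Σ(L_z)² = 182 ℏ².

θ(m_l=-5) ≈ 140.49°; 13 values; Σ(L_z)² = 182 ℏ²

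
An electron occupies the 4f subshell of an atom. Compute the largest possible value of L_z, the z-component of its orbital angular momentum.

L_z,max = 3ℏ

For 4f, l = 3.
L_z = m_l ℏ with m_l ∈ {−3, …, 3}; the maximum is m_l = 3.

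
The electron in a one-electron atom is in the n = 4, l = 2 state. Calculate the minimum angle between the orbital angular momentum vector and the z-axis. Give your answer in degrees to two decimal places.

|L| = √(l(l+1)) ℏ = √6 ℏ.
The smallest angle corresponds to the largest L_z, i.e. m_l = l = 2, giving L_z = 2ℏ.
cos θ_min = 2/√6, so θ_min ≈ 35.26°.

θ_min ≈ 35.26°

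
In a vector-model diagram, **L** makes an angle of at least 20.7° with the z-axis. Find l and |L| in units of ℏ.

At minimum angle, m_l = l, so cos θ = l/√(l(l+1)); cos²θ = l/(l+1) = 0.8751.
Thus l = 0.8751/(1 − 0.8751) ≈ 7.
Then |L| = ℏ√(7·8) = 2√14 ℏ.

l = 7, |L| = 2√14 ℏ ≈ 7.483ℏ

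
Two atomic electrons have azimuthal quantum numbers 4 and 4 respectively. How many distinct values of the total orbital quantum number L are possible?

Angular momentum addition gives L = |l₁ − l₂|, …, l₁ + l₂.
So L can be 0, 1, 2, 3, 4, 5, 6, 7, 8.
That is 9 values.

9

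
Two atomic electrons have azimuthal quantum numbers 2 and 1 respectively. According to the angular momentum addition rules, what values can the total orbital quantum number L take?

L runs from |2 − 1| = 1 to 2 + 1 = 3.
Allowed values: L = 1, 2, 3.

L = 1, 2, 3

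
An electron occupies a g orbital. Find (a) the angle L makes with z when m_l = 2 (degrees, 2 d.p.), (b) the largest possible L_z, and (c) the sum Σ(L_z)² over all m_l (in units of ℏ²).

For a g orbital, l = 4.
For m_l = 2: cos θ = 2/√20, θ ≈ 63.43°.
L_z,max = lℏ = 4ℏ.
Σ m_l² = 60, so Σ(L_z)² = 60 ℏ².

θ(m_l=2) ≈ 63.43°; L_z,max = 4ℏ; Σ(L_z)² = 60 ℏ²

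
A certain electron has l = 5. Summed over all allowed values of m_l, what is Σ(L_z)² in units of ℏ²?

Σ(L_z)² = 110 ℏ²

m_l ∈ {-5, -4, -3, -2, -1, 0, 1, 2, 3, 4, 5}.
Σ m_l² = l(l+1)(2l+1)/3 = 5·6·11/3 = 110.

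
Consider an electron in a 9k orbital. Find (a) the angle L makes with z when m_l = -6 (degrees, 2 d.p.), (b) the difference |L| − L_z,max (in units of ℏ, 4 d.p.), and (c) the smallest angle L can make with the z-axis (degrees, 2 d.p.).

θ(m_l=-6) ≈ 143.30°; |L|−L_z,max ≈ 0.4833ℏ; θ_min ≈ 20.70°

9k means n = 9, l = 7.
For m_l = -6: cos θ = -6/√56, θ ≈ 143.30°.
|L| − L_z,max = (2√14 − 7)ℏ ≈ 0.4833ℏ.
cos θ_min = 7/√56, so θ_min ≈ 20.70°.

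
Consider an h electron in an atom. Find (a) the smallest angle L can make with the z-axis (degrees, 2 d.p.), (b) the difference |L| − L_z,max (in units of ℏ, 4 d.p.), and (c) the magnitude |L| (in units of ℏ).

θ_min ≈ 24.09°; |L|−L_z,max ≈ 0.4772ℏ; |L| = √30 ℏ ≈ 5.477ℏ

An h state has l = 5.
cos θ_min = 5/√30, so θ_min ≈ 24.09°.
|L| − L_z,max = (√30 − 5)ℏ ≈ 0.4772ℏ.
|L| = ℏ√(5·6) = √30 ℏ ≈ 5.477ℏ.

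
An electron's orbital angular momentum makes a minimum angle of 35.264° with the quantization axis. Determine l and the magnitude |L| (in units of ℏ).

l = 2, |L| = √6 ℏ ≈ 2.449ℏ

cos θ_min = l/√(l(l+1)) = √(l/(l+1)), so l/(l+1) = cos²(35.264°) = 0.6667.
Thus l = 0.6667/(1 − 0.6667) ≈ 2.
Then |L| = ℏ√(2·3) = √6 ℏ.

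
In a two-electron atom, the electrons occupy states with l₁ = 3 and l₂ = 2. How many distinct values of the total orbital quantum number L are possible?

The total orbital quantum number L ranges from |l₁ − l₂| to l₁ + l₂ in integer steps.
Allowed values: L = 1, 2, 3, 4, 5.
That is 5 values.

5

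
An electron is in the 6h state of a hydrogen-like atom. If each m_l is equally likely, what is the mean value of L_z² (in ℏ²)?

⟨L_z²⟩ = 10 ℏ²

6h means n = 6, l = 5.
m_l runs from −5 to 5, i.e. {-5, -4, -3, -2, -1, 0, 1, 2, 3, 4, 5}.
⟨L_z²⟩ = ℏ²·(Σ m_l²)/(2l+1) = ℏ²·110/11 = 10ℏ².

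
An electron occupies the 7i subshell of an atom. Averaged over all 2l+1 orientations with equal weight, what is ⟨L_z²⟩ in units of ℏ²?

7i means n = 7, l = 6.
m_l runs from −6 to 6, i.e. {-6, -5, -4, -3, -2, -1, 0, 1, 2, 3, 4, 5, 6}.
⟨L_z²⟩ = ℏ²·(Σ m_l²)/(2l+1) = ℏ²·182/13 = 14ℏ².

⟨L_z²⟩ = 14 ℏ²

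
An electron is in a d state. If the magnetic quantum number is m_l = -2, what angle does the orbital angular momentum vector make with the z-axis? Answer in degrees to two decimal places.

θ ≈ 144.74°

The letter d corresponds to l = 2.
|L| = ℏ√(l(l+1)) = √6 ℏ.
L_z = m_l ℏ = −2ℏ.
cos θ = L_z/|L| = -2/√6, so θ ≈ 144.74°.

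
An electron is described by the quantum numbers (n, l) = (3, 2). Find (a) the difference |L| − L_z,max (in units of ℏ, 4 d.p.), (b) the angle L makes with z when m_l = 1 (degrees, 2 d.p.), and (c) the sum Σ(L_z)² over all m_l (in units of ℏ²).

|L| − L_z,max = (√6 − 2)ℏ ≈ 0.4495ℏ.
For m_l = 1: cos θ = 1/√6, θ ≈ 65.91°.
Σ m_l² = 10, so Σ(L_z)² = 10 ℏ².

|L|−L_z,max ≈ 0.4495ℏ; θ(m_l=1) ≈ 65.91°; Σ(L_z)² = 10 ℏ²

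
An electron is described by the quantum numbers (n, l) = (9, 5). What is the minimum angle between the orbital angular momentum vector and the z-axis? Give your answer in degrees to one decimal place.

|L| = ℏ√(l(l+1)) = √30 ℏ.
The smallest angle corresponds to the largest L_z, i.e. m_l = l = 5, giving L_z = 5ℏ.
cos θ_min = 5/√30, so θ_min ≈ 24.1°.

θ_min ≈ 24.1°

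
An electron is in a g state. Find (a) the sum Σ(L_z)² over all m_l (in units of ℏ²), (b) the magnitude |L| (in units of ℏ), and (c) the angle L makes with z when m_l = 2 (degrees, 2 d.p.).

G corresponds to l = 4.
Σ m_l² = 60, so Σ(L_z)² = 60 ℏ².
|L| = ℏ√(4·5) = 2√5 ℏ ≈ 4.472ℏ.
For m_l = 2: cos θ = 2/√20, θ ≈ 63.43°.

Σ(L_z)² = 60 ℏ²; |L| = 2√5 ℏ ≈ 4.472ℏ; θ(m_l=2) ≈ 63.43°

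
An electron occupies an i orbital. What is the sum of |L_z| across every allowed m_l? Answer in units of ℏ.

The letter i corresponds to l = 6.
m_l runs from −6 to 6, i.e. {-6, -5, -4, -3, -2, -1, 0, 1, 2, 3, 4, 5, 6}.
Σ|m_l| = 2·6(6+1)/2 = 42.

Σ|L_z| = 42 ℏ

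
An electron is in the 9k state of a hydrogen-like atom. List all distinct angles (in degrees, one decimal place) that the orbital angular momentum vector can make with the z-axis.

The 9k subshell has l = 7.
|L| = ℏ√(l(l+1)) = 2√14 ℏ.
cos θ = m_l/√56 for each m_l ∈ {-7, -6, -5, -4, -3, -2, -1, 0, 1, 2, 3, 4, 5, 6, 7}.

θ ∈ {20.7°, 36.7°, 48.1°, 57.7°, 66.4°, 74.5°, 82.3°, 90.0°, 97.7°, 105.5°, 113.6°, 122.3°, 131.9°, 143.3°, 159.3°}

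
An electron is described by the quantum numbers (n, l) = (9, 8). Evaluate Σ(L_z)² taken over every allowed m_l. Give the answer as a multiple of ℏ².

The allowed m_l values are -8, -7, -6, -5, -4, -3, -2, -1, 0, 1, 2, 3, 4, 5, 6, 7, 8.
Σ m_l² = l(l+1)(2l+1)/3 = 8·9·17/3 = 408.

Σ(L_z)² = 408 ℏ²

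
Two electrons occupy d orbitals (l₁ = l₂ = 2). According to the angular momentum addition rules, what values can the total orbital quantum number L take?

L = 0, 1, 2, 3, 4

L runs from |2 − 2| = 0 to 2 + 2 = 4.
L ∈ {0, 1, 2, 3, 4}.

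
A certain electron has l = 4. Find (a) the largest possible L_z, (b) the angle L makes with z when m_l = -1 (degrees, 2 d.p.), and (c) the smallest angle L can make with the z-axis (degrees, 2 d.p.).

L_z,max = 4ℏ; θ(m_l=-1) ≈ 102.92°; θ_min ≈ 26.57°

L_z,max = lℏ = 4ℏ.
For m_l = -1: cos θ = -1/√20, θ ≈ 102.92°.
cos θ_min = 4/√20, so θ_min ≈ 26.57°.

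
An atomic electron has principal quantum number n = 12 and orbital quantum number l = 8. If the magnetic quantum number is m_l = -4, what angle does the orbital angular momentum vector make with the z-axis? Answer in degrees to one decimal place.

|L| = ℏ√(l(l+1)) = 6√2 ℏ.
L_z = m_l ℏ = −4ℏ.
cos θ = L_z/|L| = -4/√72, so θ ≈ 118.1°.

θ ≈ 118.1°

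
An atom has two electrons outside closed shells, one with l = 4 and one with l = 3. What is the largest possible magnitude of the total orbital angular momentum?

|L_tot|_max = 2√14 ℏ ≈ 7.483ℏ

L runs from |4 − 3| = 1 to 4 + 3 = 7.
Allowed values: L = 1, 2, 3, 4, 5, 6, 7.
The largest magnitude corresponds to L = 7: |L_tot| = ℏ√(7·8) = 2√14 ℏ.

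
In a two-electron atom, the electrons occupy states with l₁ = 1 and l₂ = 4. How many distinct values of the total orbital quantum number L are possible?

3

By the triangle rule, |l₁ − l₂| ≤ L ≤ l₁ + l₂.
So L can be 3, 4, 5.
That is 3 values.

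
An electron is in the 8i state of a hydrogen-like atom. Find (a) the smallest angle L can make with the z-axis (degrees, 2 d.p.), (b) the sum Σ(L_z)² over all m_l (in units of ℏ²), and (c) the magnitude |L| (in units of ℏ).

θ_min ≈ 22.21°; Σ(L_z)² = 182 ℏ²; |L| = √42 ℏ ≈ 6.481ℏ

8i means n = 8, l = 6.
cos θ_min = 6/√42, so θ_min ≈ 22.21°.
Σ m_l² = 182, so Σ(L_z)² = 182 ℏ².
|L| = ℏ√(6·7) = √42 ℏ ≈ 6.481ℏ.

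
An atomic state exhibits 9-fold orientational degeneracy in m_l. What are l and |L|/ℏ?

l = 4, |L| = 2√5 ℏ ≈ 4.472ℏ

9 = 2l + 1, so l = (9−1)/2 = 4.
Then |L| = √(l(l+1)) ℏ = 2√5 ℏ.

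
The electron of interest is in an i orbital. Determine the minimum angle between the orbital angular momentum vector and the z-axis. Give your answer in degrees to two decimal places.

The letter i corresponds to l = 6.
|L|² = l(l+1)ℏ² = 42ℏ², so |L| = √42 ℏ.
The smallest angle corresponds to the largest L_z, i.e. m_l = l = 6, giving L_z = 6ℏ.
cos θ_min = 6/√42, so θ_min ≈ 22.21°.

θ_min ≈ 22.21°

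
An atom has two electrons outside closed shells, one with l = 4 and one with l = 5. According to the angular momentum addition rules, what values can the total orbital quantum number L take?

By the triangle rule, |l₁ − l₂| ≤ L ≤ l₁ + l₂.
Allowed values: L = 1, 2, 3, 4, 5, 6, 7, 8, 9.

L = 1, 2, 3, 4, 5, 6, 7, 8, 9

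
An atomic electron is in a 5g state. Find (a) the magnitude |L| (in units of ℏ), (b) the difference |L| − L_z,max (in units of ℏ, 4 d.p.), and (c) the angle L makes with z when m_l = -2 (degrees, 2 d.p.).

|L| = 2√5 ℏ ≈ 4.472ℏ; |L|−L_z,max ≈ 0.4721ℏ; θ(m_l=-2) ≈ 116.57°

For 5g, l = 4.
|L| = ℏ√(4·5) = 2√5 ℏ ≈ 4.472ℏ.
|L| − L_z,max = (2√5 − 4)ℏ ≈ 0.4721ℏ.
For m_l = -2: cos θ = -2/√20, θ ≈ 116.57°.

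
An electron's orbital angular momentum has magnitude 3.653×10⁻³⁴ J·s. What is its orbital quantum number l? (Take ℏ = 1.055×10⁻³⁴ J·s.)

l = 3

Dividing by ℏ: |L|/ℏ ≈ 3.463.
l(l+1) ≈ 3.463² ≈ 11.99, so l = 3.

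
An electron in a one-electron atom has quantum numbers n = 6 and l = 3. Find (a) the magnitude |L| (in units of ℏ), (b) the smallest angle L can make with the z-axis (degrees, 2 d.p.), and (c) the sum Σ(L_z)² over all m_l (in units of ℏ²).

|L| = ℏ√(3·4) = 2√3 ℏ ≈ 3.464ℏ.
cos θ_min = 3/√12, so θ_min ≈ 30.00°.
Σ m_l² = 28, so Σ(L_z)² = 28 ℏ².

|L| = 2√3 ℏ ≈ 3.464ℏ; θ_min ≈ 30.00°; Σ(L_z)² = 28 ℏ²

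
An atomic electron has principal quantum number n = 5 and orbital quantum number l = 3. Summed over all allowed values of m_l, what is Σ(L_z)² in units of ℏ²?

Σ(L_z)² = 28 ℏ²

m_l runs from −3 to 3, i.e. {-3, -2, -1, 0, 1, 2, 3}.
Σ m_l² = 2·(1 + 4 + 9) = 28.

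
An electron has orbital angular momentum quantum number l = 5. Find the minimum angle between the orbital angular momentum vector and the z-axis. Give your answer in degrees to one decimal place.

|L| = √(l(l+1)) ℏ = √30 ℏ.
The smallest angle corresponds to the largest L_z, i.e. m_l = l = 5, giving L_z = 5ℏ.
cos θ_min = 5/√30, so θ_min ≈ 24.1°.

θ_min ≈ 24.1°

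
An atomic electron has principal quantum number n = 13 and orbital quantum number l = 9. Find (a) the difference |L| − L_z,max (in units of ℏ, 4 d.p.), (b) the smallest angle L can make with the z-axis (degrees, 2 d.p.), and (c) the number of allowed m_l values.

|L|−L_z,max ≈ 0.4868ℏ; θ_min ≈ 18.43°; 19 values

|L| − L_z,max = (3√10 − 9)ℏ ≈ 0.4868ℏ.
cos θ_min = 9/√90, so θ_min ≈ 18.43°.
There are 2l+1 = 19 values of m_l.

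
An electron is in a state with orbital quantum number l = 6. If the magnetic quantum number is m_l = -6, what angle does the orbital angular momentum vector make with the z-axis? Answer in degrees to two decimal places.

|L|² = l(l+1)ℏ² = 42ℏ², so |L| = √42 ℏ.
L_z = m_l ℏ = −6ℏ.
cos θ = L_z/|L| = -6/√42, so θ ≈ 157.79°.

θ ≈ 157.79°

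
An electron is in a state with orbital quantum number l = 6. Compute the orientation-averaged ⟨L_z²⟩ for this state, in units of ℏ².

The allowed m_l values are -6, -5, -4, -3, -2, -1, 0, 1, 2, 3, 4, 5, 6.
Average of L_z² over 13 states: 182/13 ℏ² = 14 ℏ².

⟨L_z²⟩ = 14 ℏ²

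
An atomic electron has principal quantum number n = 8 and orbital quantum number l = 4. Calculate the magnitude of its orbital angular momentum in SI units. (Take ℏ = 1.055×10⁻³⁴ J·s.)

|L| = ℏ√(l(l+1)) = ℏ√(4·5) = 2√5 ℏ
Numerically, |L| = 4.472 × (1.055×10⁻³⁴ J·s) = 4.718×10⁻³⁴ J·s.

|L| = 4.718×10⁻³⁴ J·s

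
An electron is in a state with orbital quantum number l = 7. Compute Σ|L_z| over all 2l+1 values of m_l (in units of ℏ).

The allowed m_l values are -7, -6, -5, -4, -3, -2, -1, 0, 1, 2, 3, 4, 5, 6, 7.
Σ|m_l| = 2·7(7+1)/2 = 56.

Σ|L_z| = 56 ℏ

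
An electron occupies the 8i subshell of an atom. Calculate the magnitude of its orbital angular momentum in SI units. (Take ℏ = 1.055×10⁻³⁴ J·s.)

|L| = 6.837×10⁻³⁴ J·s

The 8i subshell has l = 6.
|L| = ℏ√(l(l+1)) = ℏ√(6·7) = √42 ℏ
Numerically, |L| = 6.481 × (1.055×10⁻³⁴ J·s) = 6.837×10⁻³⁴ J·s.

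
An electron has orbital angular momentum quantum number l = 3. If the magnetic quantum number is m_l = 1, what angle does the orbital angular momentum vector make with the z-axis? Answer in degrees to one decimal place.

|L| = ℏ√(l(l+1)) = 2√3 ℏ.
L_z = m_l ℏ = 1ℏ.
cos θ = L_z/|L| = 1/√12, so θ ≈ 73.2°.

θ ≈ 73.2°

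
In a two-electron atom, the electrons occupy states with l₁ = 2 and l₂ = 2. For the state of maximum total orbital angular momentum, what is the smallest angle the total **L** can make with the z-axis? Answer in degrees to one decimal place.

The total orbital quantum number L ranges from |l₁ − l₂| to l₁ + l₂ in integer steps.
L ∈ {0, 1, 2, 3, 4}.
The maximum is L = 4, with |L_tot| = ℏ√(4·5) = 2√5 ℏ.
The minimum angle with z is arccos(4/√20) ≈ 26.6°.

θ_min ≈ 26.6°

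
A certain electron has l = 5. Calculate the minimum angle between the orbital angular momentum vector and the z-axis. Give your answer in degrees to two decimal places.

θ_min ≈ 24.09°

|L| = ℏ√(l(l+1)) = √30 ℏ.
The smallest angle corresponds to the largest L_z, i.e. m_l = l = 5, giving L_z = 5ℏ.
cos θ_min = 5/√30, so θ_min ≈ 24.09°.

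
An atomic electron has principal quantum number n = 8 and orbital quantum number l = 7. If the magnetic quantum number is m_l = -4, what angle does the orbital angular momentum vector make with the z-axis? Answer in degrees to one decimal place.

θ ≈ 122.3°

|L| = √(l(l+1)) ℏ = 2√14 ℏ.
L_z = m_l ℏ = −4ℏ.
cos θ = L_z/|L| = -4/√56, so θ ≈ 122.3°.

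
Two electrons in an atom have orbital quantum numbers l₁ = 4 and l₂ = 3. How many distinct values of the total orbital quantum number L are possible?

L runs from |4 − 3| = 1 to 4 + 3 = 7.
Allowed values: L = 1, 2, 3, 4, 5, 6, 7.
That is 7 values.

7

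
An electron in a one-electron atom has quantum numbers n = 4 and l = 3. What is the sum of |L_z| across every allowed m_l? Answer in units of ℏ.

m_l runs from −3 to 3, i.e. {-3, -2, -1, 0, 1, 2, 3}.
Σ|m_l| = 2·3(3+1)/2 = 12.

Σ|L_z| = 12 ℏ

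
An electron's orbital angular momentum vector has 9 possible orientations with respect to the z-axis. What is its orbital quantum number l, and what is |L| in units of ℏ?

l = 4, |L| = 2√5 ℏ ≈ 4.472ℏ

2l + 1 = 9 ⇒ l = 4.
|L| = ℏ√(l(l+1)) = ℏ√(4·5) = 2√5 ℏ.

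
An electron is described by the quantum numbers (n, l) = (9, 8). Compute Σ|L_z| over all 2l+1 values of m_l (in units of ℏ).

m_l ∈ {-8, -7, -6, -5, -4, -3, -2, -1, 0, 1, 2, 3, 4, 5, 6, 7, 8}.
Σ|m_l| = l(l+1) = 72.

Σ|L_z| = 72 ℏ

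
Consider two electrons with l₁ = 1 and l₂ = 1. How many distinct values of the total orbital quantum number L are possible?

L runs from |1 − 1| = 0 to 1 + 1 = 2.
So L can be 0, 1, 2.
That is 3 values.

3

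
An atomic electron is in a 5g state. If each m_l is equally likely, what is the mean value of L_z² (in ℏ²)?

⟨L_z²⟩ = 6.667 ℏ²

For 5g, l = 4.
m_l runs from −4 to 4, i.e. {-4, -3, -2, -1, 0, 1, 2, 3, 4}.
⟨L_z²⟩ = ℏ²·(Σ m_l²)/(2l+1) = ℏ²·60/9 = 6.667ℏ².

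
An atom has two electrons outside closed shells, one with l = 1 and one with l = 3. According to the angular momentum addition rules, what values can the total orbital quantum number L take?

L runs from |1 − 3| = 2 to 1 + 3 = 4.
So L can be 2, 3, 4.

L = 2, 3, 4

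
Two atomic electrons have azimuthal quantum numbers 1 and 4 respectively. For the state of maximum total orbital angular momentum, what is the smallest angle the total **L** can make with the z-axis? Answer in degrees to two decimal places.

Angular momentum addition gives L = |l₁ − l₂|, …, l₁ + l₂.
So L can be 3, 4, 5.
The maximum is L = 5, with |L_tot| = ℏ√(5·6) = √30 ℏ.
The minimum angle with z is arccos(5/√30) ≈ 24.09°.

θ_min ≈ 24.09°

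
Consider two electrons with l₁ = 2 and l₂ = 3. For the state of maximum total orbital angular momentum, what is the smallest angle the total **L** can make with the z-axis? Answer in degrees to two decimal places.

θ_min ≈ 24.09°

L runs from |2 − 3| = 1 to 2 + 3 = 5.
So L can be 1, 2, 3, 4, 5.
The maximum is L = 5, with |L_tot| = ℏ√(5·6) = √30 ℏ.
The minimum angle with z is arccos(5/√30) ≈ 24.09°.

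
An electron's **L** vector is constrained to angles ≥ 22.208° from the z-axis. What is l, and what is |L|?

l = 6, |L| = √42 ℏ ≈ 6.481ℏ

At minimum angle, m_l = l, so cos θ = l/√(l(l+1)); cos²θ = l/(l+1) = 0.8571.
Thus l = 0.8571/(1 − 0.8571) ≈ 6.
Then |L| = ℏ√(6·7) = √42 ℏ.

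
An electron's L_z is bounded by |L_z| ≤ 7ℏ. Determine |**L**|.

|L| = 2√14 ℏ ≈ 7.483ℏ

L_z,max = lℏ, so l = 7.
|L| = ℏ√(l(l+1)) = 2√14 ℏ.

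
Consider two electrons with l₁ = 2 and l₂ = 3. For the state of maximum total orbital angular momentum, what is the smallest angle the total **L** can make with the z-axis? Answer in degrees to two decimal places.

θ_min ≈ 24.09°

Angular momentum addition gives L = |l₁ − l₂|, …, l₁ + l₂.
So L can be 1, 2, 3, 4, 5.
The maximum is L = 5, with |L_tot| = ℏ√(5·6) = √30 ℏ.
The minimum angle with z is arccos(5/√30) ≈ 24.09°.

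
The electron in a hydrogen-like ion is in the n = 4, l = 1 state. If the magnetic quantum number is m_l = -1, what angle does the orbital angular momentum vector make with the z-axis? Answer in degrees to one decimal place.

|L| = √(l(l+1)) ℏ = √2 ℏ.
L_z = m_l ℏ = −1ℏ.
cos θ = L_z/|L| = -1/√2, so θ ≈ 135.0°.

θ ≈ 135.0°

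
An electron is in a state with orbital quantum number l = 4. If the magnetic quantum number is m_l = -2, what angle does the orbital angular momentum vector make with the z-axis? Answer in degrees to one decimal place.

|L|² = l(l+1)ℏ² = 20ℏ², so |L| = 2√5 ℏ.
L_z = m_l ℏ = −2ℏ.
cos θ = L_z/|L| = -2/√20, so θ ≈ 116.6°.

θ ≈ 116.6°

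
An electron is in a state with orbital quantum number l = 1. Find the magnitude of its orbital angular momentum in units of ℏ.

|L| = √2 ℏ ≈ 1.414ℏ

|L| = ℏ√(l(l+1)) = ℏ√(1·2) = √2 ℏ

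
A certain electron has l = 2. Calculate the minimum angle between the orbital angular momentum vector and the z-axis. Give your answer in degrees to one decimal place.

θ_min ≈ 35.3°

|L| = ℏ√(l(l+1)) = √6 ℏ.
The smallest angle corresponds to the largest L_z, i.e. m_l = l = 2, giving L_z = 2ℏ.
cos θ_min = 2/√6, so θ_min ≈ 35.3°.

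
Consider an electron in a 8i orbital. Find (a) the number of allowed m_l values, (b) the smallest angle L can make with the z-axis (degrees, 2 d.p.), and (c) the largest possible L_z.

The 8i subshell has l = 6.
There are 2l+1 = 13 values of m_l.
cos θ_min = 6/√42, so θ_min ≈ 22.21°.
L_z,max = lℏ = 6ℏ.

13 values; θ_min ≈ 22.21°; L_z,max = 6ℏ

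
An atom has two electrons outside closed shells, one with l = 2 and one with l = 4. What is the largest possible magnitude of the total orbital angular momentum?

|L_tot|_max = √42 ℏ ≈ 6.481ℏ

The total orbital quantum number L ranges from |l₁ − l₂| to l₁ + l₂ in integer steps.
L ∈ {2, 3, 4, 5, 6}.
The largest magnitude corresponds to L = 6: |L_tot| = ℏ√(6·7) = √42 ℏ.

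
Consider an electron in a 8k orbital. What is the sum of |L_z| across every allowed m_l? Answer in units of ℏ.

The 8k subshell has l = 7.
m_l ∈ {-7, -6, -5, -4, -3, -2, -1, 0, 1, 2, 3, 4, 5, 6, 7}.
Σ|m_l| = 2·7(7+1)/2 = 56.

Σ|L_z| = 56 ℏ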